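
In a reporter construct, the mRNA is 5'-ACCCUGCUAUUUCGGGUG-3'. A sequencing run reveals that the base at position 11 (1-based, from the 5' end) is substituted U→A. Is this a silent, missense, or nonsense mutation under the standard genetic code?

missense

Position 11 falls in codon 4: UUU → Phe.
After the substitution the codon is UAU → Tyr.
Phe ≠ Tyr, so this is a missense mutation.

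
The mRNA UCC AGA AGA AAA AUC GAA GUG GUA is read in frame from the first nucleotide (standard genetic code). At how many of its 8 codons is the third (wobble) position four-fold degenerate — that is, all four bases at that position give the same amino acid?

3

Codon 1 UCC (Ser): third position 4-fold.
Codon 2 AGA (Arg): third position 2-fold.
Codon 3 AGA (Arg): third position 2-fold.
Codon 4 AAA (Lys): third position 2-fold.
Codon 5 AUC (Ile): third position 3-fold.
Codon 6 GAA (Glu): third position 2-fold.
Codon 7 GUG (Val): third position 4-fold.
Codon 8 GUA (Val): third position 4-fold.
Four-fold degenerate third positions: 3.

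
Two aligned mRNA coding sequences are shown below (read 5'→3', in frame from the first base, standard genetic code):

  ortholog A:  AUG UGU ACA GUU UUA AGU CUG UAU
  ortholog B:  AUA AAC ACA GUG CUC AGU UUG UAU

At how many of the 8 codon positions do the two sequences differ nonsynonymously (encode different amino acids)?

Codon 1: AUG Met / AUA Ile — nonsynonymous.
Codon 2: UGU Cys / AAC Asn — nonsynonymous.
Codon 3: ACA Thr / ACA Thr — identical.
Codon 4: GUU Val / GUG Val — synonymous.
Codon 5: UUA Leu / CUC Leu — synonymous.
Codon 6: AGU Ser / AGU Ser — identical.
Codon 7: CUG Leu / UUG Leu — synonymous.
Codon 8: UAU Tyr / UAU Tyr — identical.
Nonsynonymous differences: 2.

2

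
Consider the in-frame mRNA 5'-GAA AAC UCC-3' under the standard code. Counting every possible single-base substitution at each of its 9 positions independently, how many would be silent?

5

Codon 1 (GAA, Glu): 1 synonymous substitution.
Codon 2 (AAC, Asn): 1 synonymous substitution.
Codon 3 (UCC, Ser): 3 synonymous substitutions.
Total: 1 + 1 + 3 = 5.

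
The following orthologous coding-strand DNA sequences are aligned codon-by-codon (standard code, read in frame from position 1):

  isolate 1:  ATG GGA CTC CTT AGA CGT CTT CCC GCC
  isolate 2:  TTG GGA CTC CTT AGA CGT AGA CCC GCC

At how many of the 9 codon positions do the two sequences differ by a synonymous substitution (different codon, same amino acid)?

Codon 1: ATG Met / TTG Leu — nonsynonymous.
Codon 2: GGA Gly / GGA Gly — identical.
Codon 3: CTC Leu / CTC Leu — identical.
Codon 4: CTT Leu / CTT Leu — identical.
Codon 5: AGA Arg / AGA Arg — identical.
Codon 6: CGT Arg / CGT Arg — identical.
Codon 7: CTT Leu / AGA Arg — nonsynonymous.
Codon 8: CCC Pro / CCC Pro — identical.
Codon 9: GCC Ala / GCC Ala — identical.
Synonymous differences: 0.

0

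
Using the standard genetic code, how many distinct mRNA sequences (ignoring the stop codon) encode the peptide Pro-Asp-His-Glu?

32

Pro: 4 codons.
Asp: 2 codons.
His: 2 codons.
Glu: 2 codons.
4 × 2 × 2 × 2 = 32.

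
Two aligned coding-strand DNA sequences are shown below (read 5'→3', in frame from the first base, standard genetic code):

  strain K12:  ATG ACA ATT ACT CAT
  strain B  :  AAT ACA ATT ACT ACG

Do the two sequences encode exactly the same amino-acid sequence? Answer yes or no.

no

Codon 1: ATG Met / AAT Asn — nonsynonymous.
Codon 2: ACA Thr / ACA Thr — identical.
Codon 3: ATT Ile / ATT Ile — identical.
Codon 4: ACT Thr / ACT Thr — identical.
Codon 5: CAT His / ACG Thr — nonsynonymous.
Nonsynonymous differences: 2 → different protein.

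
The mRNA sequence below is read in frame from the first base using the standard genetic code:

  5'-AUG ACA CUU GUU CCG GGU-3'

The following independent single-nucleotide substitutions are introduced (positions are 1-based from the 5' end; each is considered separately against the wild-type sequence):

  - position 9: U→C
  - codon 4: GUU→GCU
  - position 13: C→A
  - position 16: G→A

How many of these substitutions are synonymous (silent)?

Codon 3: CUU (Leu) → CUC (Leu) — synonymous.
Codon 4: GUU (Val) → GCU (Ala) — missense.
Codon 5: CCG (Pro) → ACG (Thr) — missense.
Codon 6: GGU (Gly) → AGU (Ser) — missense.
Synonymous: 1 of 4.

1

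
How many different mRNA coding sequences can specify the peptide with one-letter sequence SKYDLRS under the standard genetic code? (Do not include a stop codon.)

Ser: 6 codons.
Lys: 2 codons.
Tyr: 2 codons.
Asp: 2 codons.
Leu: 6 codons.
Arg: 6 codons.
Ser: 6 codons.
6 × 2 × 2 × 2 × 6 × 6 × 6 = 10368.

10368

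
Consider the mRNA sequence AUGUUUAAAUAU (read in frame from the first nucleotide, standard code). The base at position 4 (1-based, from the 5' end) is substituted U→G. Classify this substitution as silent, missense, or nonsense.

missense

Position 4 falls in codon 2: UUU → Phe.
After the substitution the codon is GUU → Val.
Phe ≠ Val, so this is a missense mutation.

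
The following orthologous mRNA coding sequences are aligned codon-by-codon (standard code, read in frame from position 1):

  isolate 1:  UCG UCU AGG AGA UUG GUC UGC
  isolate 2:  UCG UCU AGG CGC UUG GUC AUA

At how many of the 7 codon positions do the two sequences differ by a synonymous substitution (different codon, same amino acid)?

Codon 1: UCG Ser / UCG Ser — identical.
Codon 2: UCU Ser / UCU Ser — identical.
Codon 3: AGG Arg / AGG Arg — identical.
Codon 4: AGA Arg / CGC Arg — synonymous.
Codon 5: UUG Leu / UUG Leu — identical.
Codon 6: GUC Val / GUC Val — identical.
Codon 7: UGC Cys / AUA Ile — nonsynonymous.
Synonymous differences: 1.

1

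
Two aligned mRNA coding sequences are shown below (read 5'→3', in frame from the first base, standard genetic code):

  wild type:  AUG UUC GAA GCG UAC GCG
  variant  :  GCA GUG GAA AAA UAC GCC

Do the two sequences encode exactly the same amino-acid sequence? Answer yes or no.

no

Codon 1: AUG Met / GCA Ala — nonsynonymous.
Codon 2: UUC Phe / GUG Val — nonsynonymous.
Codon 3: GAA Glu / GAA Glu — identical.
Codon 4: GCG Ala / AAA Lys — nonsynonymous.
Codon 5: UAC Tyr / UAC Tyr — identical.
Codon 6: GCG Ala / GCC Ala — synonymous.
Nonsynonymous differences: 3 → different protein.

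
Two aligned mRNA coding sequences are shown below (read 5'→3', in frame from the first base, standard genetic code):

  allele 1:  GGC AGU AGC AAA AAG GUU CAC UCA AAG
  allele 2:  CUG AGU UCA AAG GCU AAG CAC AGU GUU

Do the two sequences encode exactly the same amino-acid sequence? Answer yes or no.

Codon 1: GGC Gly / CUG Leu — nonsynonymous.
Codon 2: AGU Ser / AGU Ser — identical.
Codon 3: AGC Ser / UCA Ser — synonymous.
Codon 4: AAA Lys / AAG Lys — synonymous.
Codon 5: AAG Lys / GCU Ala — nonsynonymous.
Codon 6: GUU Val / AAG Lys — nonsynonymous.
Codon 7: CAC His / CAC His — identical.
Codon 8: UCA Ser / AGU Ser — synonymous.
Codon 9: AAG Lys / GUU Val — nonsynonymous.
Nonsynonymous differences: 4 → different protein.

no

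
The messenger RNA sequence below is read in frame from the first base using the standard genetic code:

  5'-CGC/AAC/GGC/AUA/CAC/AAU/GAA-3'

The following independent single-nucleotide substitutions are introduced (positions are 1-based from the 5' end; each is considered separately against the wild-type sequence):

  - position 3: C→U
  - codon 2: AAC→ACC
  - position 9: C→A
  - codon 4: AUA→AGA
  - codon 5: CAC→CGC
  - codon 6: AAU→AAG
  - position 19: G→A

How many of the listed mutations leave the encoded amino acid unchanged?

2

Codon 1: CGC (Arg) → CGU (Arg) — synonymous.
Codon 2: AAC (Asn) → ACC (Thr) — missense.
Codon 3: GGC (Gly) → GGA (Gly) — synonymous.
Codon 4: AUA (Ile) → AGA (Arg) — missense.
Codon 5: CAC (His) → CGC (Arg) — missense.
Codon 6: AAU (Asn) → AAG (Lys) — missense.
Codon 7: GAA (Glu) → AAA (Lys) — missense.
Synonymous: 2 of 7.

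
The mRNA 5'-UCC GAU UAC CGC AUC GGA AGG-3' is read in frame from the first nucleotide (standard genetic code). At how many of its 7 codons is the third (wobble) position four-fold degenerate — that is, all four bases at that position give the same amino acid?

3

Codon 1 UCC (Ser): third position 4-fold.
Codon 2 GAU (Asp): third position 2-fold.
Codon 3 UAC (Tyr): third position 2-fold.
Codon 4 CGC (Arg): third position 4-fold.
Codon 5 AUC (Ile): third position 3-fold.
Codon 6 GGA (Gly): third position 4-fold.
Codon 7 AGG (Arg): third position 2-fold.
Four-fold degenerate third positions: 3.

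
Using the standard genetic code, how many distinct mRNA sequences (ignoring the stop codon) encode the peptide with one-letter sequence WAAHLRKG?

Trp: 1 codon.
Ala: 4 codons.
Ala: 4 codons.
His: 2 codons.
Leu: 6 codons.
Arg: 6 codons.
Lys: 2 codons.
Gly: 4 codons.
1 × 4 × 4 × 2 × 6 × 6 × 2 × 4 = 9216.

9216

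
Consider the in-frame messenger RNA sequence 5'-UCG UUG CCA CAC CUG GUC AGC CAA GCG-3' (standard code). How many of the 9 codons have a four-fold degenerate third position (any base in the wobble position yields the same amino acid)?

5

Codon 1 UCG (Ser): third position 4-fold.
Codon 2 UUG (Leu): third position 2-fold.
Codon 3 CCA (Pro): third position 4-fold.
Codon 4 CAC (His): third position 2-fold.
Codon 5 CUG (Leu): third position 4-fold.
Codon 6 GUC (Val): third position 4-fold.
Codon 7 AGC (Ser): third position 2-fold.
Codon 8 CAA (Gln): third position 2-fold.
Codon 9 GCG (Ala): third position 4-fold.
Four-fold degenerate third positions: 5.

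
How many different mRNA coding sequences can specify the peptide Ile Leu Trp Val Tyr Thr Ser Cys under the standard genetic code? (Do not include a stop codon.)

Ile: 3 codons.
Leu: 6 codons.
Trp: 1 codon.
Val: 4 codons.
Tyr: 2 codons.
Thr: 4 codons.
Ser: 6 codons.
Cys: 2 codons.
3 × 6 × 1 × 4 × 2 × 4 × 6 × 2 = 6912.

6912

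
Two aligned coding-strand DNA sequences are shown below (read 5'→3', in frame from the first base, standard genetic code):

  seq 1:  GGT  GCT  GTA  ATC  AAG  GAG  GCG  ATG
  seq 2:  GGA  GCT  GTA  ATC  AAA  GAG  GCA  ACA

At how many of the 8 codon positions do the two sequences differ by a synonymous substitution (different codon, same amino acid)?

Codon 1: GGT Gly / GGA Gly — synonymous.
Codon 2: GCT Ala / GCT Ala — identical.
Codon 3: GTA Val / GTA Val — identical.
Codon 4: ATC Ile / ATC Ile — identical.
Codon 5: AAG Lys / AAA Lys — synonymous.
Codon 6: GAG Glu / GAG Glu — identical.
Codon 7: GCG Ala / GCA Ala — synonymous.
Codon 8: ATG Met / ACA Thr — nonsynonymous.
Synonymous differences: 3.

3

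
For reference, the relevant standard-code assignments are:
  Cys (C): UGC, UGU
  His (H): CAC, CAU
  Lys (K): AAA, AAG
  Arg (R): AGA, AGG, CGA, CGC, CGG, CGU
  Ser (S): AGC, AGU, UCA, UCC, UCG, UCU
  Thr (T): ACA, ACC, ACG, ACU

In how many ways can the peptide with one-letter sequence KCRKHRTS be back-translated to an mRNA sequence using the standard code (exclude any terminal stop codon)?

13824

Lys: 2 codons.
Cys: 2 codons.
Arg: 6 codons.
Lys: 2 codons.
His: 2 codons.
Arg: 6 codons.
Thr: 4 codons.
Ser: 6 codons.
2 × 2 × 6 × 2 × 2 × 6 × 4 × 6 = 13824.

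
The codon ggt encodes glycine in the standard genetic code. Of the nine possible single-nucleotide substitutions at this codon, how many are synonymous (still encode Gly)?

Position 1: none → 0 synonymous.
Position 2: none → 0 synonymous.
Position 3: GGC, GGA, GGG → 3 synonymous.
Total: 0 + 0 + 3 = 3.

3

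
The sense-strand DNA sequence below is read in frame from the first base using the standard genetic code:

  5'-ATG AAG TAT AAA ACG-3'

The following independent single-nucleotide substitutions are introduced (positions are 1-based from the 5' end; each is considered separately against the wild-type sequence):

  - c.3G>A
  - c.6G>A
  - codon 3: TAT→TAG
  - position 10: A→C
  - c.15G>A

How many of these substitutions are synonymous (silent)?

2

Codon 1: ATG (Met) → ATA (Ile) — missense.
Codon 2: AAG (Lys) → AAA (Lys) — synonymous.
Codon 3: TAT (Tyr) → TAG (Stop) — nonsense.
Codon 4: AAA (Lys) → CAA (Gln) — missense.
Codon 5: ACG (Thr) → ACA (Thr) — synonymous.
Synonymous: 2 of 5.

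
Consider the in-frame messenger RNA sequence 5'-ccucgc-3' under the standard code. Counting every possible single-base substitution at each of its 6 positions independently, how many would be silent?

6

Codon 1 (CCU, Pro): 3 synonymous substitutions.
Codon 2 (CGC, Arg): 3 synonymous substitutions.
Total: 3 + 3 = 6.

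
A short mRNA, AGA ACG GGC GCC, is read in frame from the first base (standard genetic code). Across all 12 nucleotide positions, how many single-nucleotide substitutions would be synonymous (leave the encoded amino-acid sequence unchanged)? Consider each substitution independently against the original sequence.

Codon 1 (AGA, Arg): 2 synonymous substitutions.
Codon 2 (ACG, Thr): 3 synonymous substitutions.
Codon 3 (GGC, Gly): 3 synonymous substitutions.
Codon 4 (GCC, Ala): 3 synonymous substitutions.
Total: 2 + 3 + 3 + 3 = 11.

11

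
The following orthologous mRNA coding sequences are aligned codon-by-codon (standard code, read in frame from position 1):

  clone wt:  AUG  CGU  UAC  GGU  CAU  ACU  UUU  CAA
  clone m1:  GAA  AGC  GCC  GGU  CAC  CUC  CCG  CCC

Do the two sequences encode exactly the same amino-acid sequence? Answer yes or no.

Codon 1: AUG Met / GAA Glu — nonsynonymous.
Codon 2: CGU Arg / AGC Ser — nonsynonymous.
Codon 3: UAC Tyr / GCC Ala — nonsynonymous.
Codon 4: GGU Gly / GGU Gly — identical.
Codon 5: CAU His / CAC His — synonymous.
Codon 6: ACU Thr / CUC Leu — nonsynonymous.
Codon 7: UUU Phe / CCG Pro — nonsynonymous.
Codon 8: CAA Gln / CCC Pro — nonsynonymous.
Nonsynonymous differences: 6 → different protein.

no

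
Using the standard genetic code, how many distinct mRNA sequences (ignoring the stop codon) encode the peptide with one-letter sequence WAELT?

Trp: 1 codon.
Ala: 4 codons.
Glu: 2 codons.
Leu: 6 codons.
Thr: 4 codons.
1 × 4 × 2 × 6 × 4 = 192.

192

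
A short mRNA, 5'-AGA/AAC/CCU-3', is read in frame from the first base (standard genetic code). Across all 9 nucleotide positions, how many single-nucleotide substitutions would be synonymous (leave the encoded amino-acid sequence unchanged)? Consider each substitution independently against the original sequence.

6

Codon 1 (AGA, Arg): 2 synonymous substitutions.
Codon 2 (AAC, Asn): 1 synonymous substitution.
Codon 3 (CCU, Pro): 3 synonymous substitutions.
Total: 2 + 1 + 3 = 6.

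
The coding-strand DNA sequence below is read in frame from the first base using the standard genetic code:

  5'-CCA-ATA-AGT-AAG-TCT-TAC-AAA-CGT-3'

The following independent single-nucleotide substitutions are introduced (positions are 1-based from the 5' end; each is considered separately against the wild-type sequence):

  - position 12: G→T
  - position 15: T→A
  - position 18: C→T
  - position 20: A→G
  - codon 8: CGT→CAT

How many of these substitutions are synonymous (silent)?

2

Codon 4: AAG (Lys) → AAT (Asn) — missense.
Codon 5: TCT (Ser) → TCA (Ser) — synonymous.
Codon 6: TAC (Tyr) → TAT (Tyr) — synonymous.
Codon 7: AAA (Lys) → AGA (Arg) — missense.
Codon 8: CGT (Arg) → CAT (His) — missense.
Synonymous: 2 of 5.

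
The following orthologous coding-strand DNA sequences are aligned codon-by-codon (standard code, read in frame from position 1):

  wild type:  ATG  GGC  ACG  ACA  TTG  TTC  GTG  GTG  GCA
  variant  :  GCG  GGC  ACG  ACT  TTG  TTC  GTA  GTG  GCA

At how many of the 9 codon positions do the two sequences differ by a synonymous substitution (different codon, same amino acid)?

Codon 1: ATG Met / GCG Ala — nonsynonymous.
Codon 2: GGC Gly / GGC Gly — identical.
Codon 3: ACG Thr / ACG Thr — identical.
Codon 4: ACA Thr / ACT Thr — synonymous.
Codon 5: TTG Leu / TTG Leu — identical.
Codon 6: TTC Phe / TTC Phe — identical.
Codon 7: GTG Val / GTA Val — synonymous.
Codon 8: GTG Val / GTG Val — identical.
Codon 9: GCA Ala / GCA Ala — identical.
Synonymous differences: 2.

2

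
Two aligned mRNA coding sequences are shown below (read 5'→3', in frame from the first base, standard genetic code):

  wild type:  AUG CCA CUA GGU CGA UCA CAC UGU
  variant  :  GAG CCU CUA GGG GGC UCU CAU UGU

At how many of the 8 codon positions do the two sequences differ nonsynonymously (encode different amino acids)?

2

Codon 1: AUG Met / GAG Glu — nonsynonymous.
Codon 2: CCA Pro / CCU Pro — synonymous.
Codon 3: CUA Leu / CUA Leu — identical.
Codon 4: GGU Gly / GGG Gly — synonymous.
Codon 5: CGA Arg / GGC Gly — nonsynonymous.
Codon 6: UCA Ser / UCU Ser — synonymous.
Codon 7: CAC His / CAU His — synonymous.
Codon 8: UGU Cys / UGU Cys — identical.
Nonsynonymous differences: 2.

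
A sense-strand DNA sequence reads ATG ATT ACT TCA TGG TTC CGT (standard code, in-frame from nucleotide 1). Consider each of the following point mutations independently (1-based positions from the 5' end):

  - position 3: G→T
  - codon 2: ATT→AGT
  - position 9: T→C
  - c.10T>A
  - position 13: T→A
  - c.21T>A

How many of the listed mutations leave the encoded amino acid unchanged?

Codon 1: ATG (Met) → ATT (Ile) — missense.
Codon 2: ATT (Ile) → AGT (Ser) — missense.
Codon 3: ACT (Thr) → ACC (Thr) — synonymous.
Codon 4: TCA (Ser) → ACA (Thr) — missense.
Codon 5: TGG (Trp) → AGG (Arg) — missense.
Codon 7: CGT (Arg) → CGA (Arg) — synonymous.
Synonymous: 2 of 6.

2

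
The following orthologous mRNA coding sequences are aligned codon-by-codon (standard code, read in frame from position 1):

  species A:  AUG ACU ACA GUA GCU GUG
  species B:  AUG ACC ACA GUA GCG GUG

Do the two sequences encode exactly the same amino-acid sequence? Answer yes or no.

Codon 1: AUG Met / AUG Met — identical.
Codon 2: ACU Thr / ACC Thr — synonymous.
Codon 3: ACA Thr / ACA Thr — identical.
Codon 4: GUA Val / GUA Val — identical.
Codon 5: GCU Ala / GCG Ala — synonymous.
Codon 6: GUG Val / GUG Val — identical.
Nonsynonymous differences: 0 → same protein.

yes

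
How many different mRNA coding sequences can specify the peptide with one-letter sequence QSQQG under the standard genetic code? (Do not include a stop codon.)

192

Gln: 2 codons.
Ser: 6 codons.
Gln: 2 codons.
Gln: 2 codons.
Gly: 4 codons.
2 × 6 × 2 × 2 × 4 = 192.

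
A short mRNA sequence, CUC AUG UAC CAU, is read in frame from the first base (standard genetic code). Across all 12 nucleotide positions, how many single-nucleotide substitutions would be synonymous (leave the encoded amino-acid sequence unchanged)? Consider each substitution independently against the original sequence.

Codon 1 (CUC, Leu): 3 synonymous substitutions.
Codon 2 (AUG, Met): 0 synonymous substitutions.
Codon 3 (UAC, Tyr): 1 synonymous substitution.
Codon 4 (CAU, His): 1 synonymous substitution.
Total: 3 + 0 + 1 + 1 = 5.

5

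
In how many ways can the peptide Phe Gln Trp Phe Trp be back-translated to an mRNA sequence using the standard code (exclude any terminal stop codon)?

8

Phe: 2 codons.
Gln: 2 codons.
Trp: 1 codon.
Phe: 2 codons.
Trp: 1 codon.
2 × 2 × 1 × 2 × 1 = 8.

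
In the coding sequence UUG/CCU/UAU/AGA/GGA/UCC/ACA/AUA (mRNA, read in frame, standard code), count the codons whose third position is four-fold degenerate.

4

Codon 1 UUG (Leu): third position 2-fold.
Codon 2 CCU (Pro): third position 4-fold.
Codon 3 UAU (Tyr): third position 2-fold.
Codon 4 AGA (Arg): third position 2-fold.
Codon 5 GGA (Gly): third position 4-fold.
Codon 6 UCC (Ser): third position 4-fold.
Codon 7 ACA (Thr): third position 4-fold.
Codon 8 AUA (Ile): third position 3-fold.
Four-fold degenerate third positions: 4.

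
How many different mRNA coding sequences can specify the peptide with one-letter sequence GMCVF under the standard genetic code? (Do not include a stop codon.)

Gly: 4 codons.
Met: 1 codon.
Cys: 2 codons.
Val: 4 codons.
Phe: 2 codons.
4 × 1 × 2 × 4 × 2 = 64.

64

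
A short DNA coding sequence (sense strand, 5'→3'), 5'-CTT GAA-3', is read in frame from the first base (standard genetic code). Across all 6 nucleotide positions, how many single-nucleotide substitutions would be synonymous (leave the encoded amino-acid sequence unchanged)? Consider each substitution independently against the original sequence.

4

Codon 1 (CTT, Leu): 3 synonymous substitutions.
Codon 2 (GAA, Glu): 1 synonymous substitution.
Total: 3 + 1 = 4.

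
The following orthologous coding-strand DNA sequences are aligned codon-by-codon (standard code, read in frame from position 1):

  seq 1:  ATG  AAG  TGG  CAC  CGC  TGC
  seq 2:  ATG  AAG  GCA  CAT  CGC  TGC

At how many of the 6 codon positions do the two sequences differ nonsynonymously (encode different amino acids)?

1

Codon 1: ATG Met / ATG Met — identical.
Codon 2: AAG Lys / AAG Lys — identical.
Codon 3: TGG Trp / GCA Ala — nonsynonymous.
Codon 4: CAC His / CAT His — synonymous.
Codon 5: CGC Arg / CGC Arg — identical.
Codon 6: TGC Cys / TGC Cys — identical.
Nonsynonymous differences: 1.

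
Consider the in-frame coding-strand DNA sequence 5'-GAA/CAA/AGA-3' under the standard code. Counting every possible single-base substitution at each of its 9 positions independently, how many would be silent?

4

Codon 1 (GAA, Glu): 1 synonymous substitution.
Codon 2 (CAA, Gln): 1 synonymous substitution.
Codon 3 (AGA, Arg): 2 synonymous substitutions.
Total: 1 + 1 + 2 = 4.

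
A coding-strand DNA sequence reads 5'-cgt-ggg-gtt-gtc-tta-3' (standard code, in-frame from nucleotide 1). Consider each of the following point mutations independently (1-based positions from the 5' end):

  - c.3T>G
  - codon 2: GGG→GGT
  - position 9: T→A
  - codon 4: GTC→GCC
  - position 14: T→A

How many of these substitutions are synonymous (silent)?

3

Codon 1: CGT (Arg) → CGG (Arg) — synonymous.
Codon 2: GGG (Gly) → GGT (Gly) — synonymous.
Codon 3: GTT (Val) → GTA (Val) — synonymous.
Codon 4: GTC (Val) → GCC (Ala) — missense.
Codon 5: TTA (Leu) → TAA (Stop) — nonsense.
Synonymous: 3 of 5.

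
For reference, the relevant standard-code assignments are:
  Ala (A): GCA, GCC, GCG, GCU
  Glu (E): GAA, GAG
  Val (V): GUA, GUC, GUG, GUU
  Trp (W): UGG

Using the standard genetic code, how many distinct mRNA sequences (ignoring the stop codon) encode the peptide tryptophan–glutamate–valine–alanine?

Trp: 1 codon.
Glu: 2 codons.
Val: 4 codons.
Ala: 4 codons.
1 × 2 × 4 × 4 = 32.

32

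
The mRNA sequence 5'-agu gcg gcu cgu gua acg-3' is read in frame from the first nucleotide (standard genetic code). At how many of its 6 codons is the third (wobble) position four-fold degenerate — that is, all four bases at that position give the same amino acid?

Codon 1 AGU (Ser): third position 2-fold.
Codon 2 GCG (Ala): third position 4-fold.
Codon 3 GCU (Ala): third position 4-fold.
Codon 4 CGU (Arg): third position 4-fold.
Codon 5 GUA (Val): third position 4-fold.
Codon 6 ACG (Thr): third position 4-fold.
Four-fold degenerate third positions: 5.

5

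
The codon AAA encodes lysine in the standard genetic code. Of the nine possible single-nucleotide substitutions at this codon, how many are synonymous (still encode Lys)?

1

Position 1: none → 0 synonymous.
Position 2: none → 0 synonymous.
Position 3: AAG → 1 synonymous.
Total: 0 + 0 + 1 = 1.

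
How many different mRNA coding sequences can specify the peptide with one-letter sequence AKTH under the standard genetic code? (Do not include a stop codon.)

Ala: 4 codons.
Lys: 2 codons.
Thr: 4 codons.
His: 2 codons.
4 × 2 × 4 × 2 = 64.

64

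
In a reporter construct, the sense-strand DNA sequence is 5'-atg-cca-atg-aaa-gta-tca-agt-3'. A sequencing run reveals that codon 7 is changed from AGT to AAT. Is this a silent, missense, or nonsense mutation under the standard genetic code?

Position 20 falls in codon 7: AGT → Ser.
After the substitution the codon is AAT → Asn.
Ser ≠ Asn, so this is a missense mutation.

missense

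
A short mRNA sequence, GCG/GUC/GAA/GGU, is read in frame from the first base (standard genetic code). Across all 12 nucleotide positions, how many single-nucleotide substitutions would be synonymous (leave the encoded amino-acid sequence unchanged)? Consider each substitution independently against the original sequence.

10

Codon 1 (GCG, Ala): 3 synonymous substitutions.
Codon 2 (GUC, Val): 3 synonymous substitutions.
Codon 3 (GAA, Glu): 1 synonymous substitution.
Codon 4 (GGU, Gly): 3 synonymous substitutions.
Total: 3 + 3 + 1 + 3 = 10.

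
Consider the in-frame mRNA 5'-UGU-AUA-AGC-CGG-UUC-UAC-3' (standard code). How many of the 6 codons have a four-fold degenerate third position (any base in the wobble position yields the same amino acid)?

Codon 1 UGU (Cys): third position 2-fold.
Codon 2 AUA (Ile): third position 3-fold.
Codon 3 AGC (Ser): third position 2-fold.
Codon 4 CGG (Arg): third position 4-fold.
Codon 5 UUC (Phe): third position 2-fold.
Codon 6 UAC (Tyr): third position 2-fold.
Four-fold degenerate third positions: 1.

1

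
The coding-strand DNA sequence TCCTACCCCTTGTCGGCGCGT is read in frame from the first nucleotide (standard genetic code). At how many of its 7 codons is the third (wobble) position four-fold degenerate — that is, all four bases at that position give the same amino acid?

Codon 1 TCC (Ser): third position 4-fold.
Codon 2 TAC (Tyr): third position 2-fold.
Codon 3 CCC (Pro): third position 4-fold.
Codon 4 TTG (Leu): third position 2-fold.
Codon 5 TCG (Ser): third position 4-fold.
Codon 6 GCG (Ala): third position 4-fold.
Codon 7 CGT (Arg): third position 4-fold.
Four-fold degenerate third positions: 5.

5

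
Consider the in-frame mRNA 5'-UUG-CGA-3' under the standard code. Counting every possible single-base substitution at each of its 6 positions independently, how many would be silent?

6

Codon 1 (UUG, Leu): 2 synonymous substitutions.
Codon 2 (CGA, Arg): 4 synonymous substitutions.
Total: 2 + 4 = 6.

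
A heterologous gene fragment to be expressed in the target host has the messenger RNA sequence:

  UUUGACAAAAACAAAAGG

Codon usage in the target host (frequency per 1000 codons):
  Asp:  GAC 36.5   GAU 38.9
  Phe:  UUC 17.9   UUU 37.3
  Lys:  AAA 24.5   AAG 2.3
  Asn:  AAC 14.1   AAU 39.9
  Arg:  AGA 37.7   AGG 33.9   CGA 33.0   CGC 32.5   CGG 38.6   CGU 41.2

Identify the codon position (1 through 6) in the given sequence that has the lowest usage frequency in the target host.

Codon 1 UUU (Phe): 37.3 per 1000.
Codon 2 GAC (Asp): 36.5 per 1000.
Codon 3 AAA (Lys): 24.5 per 1000.
Codon 4 AAC (Asn): 14.1 per 1000.
Codon 5 AAA (Lys): 24.5 per 1000.
Codon 6 AGG (Arg): 33.9 per 1000.
Lowest frequency is 14.1 at codon 4.

4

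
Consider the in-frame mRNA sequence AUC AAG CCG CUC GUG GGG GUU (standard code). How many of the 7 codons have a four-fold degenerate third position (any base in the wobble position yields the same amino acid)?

Codon 1 AUC (Ile): third position 3-fold.
Codon 2 AAG (Lys): third position 2-fold.
Codon 3 CCG (Pro): third position 4-fold.
Codon 4 CUC (Leu): third position 4-fold.
Codon 5 GUG (Val): third position 4-fold.
Codon 6 GGG (Gly): third position 4-fold.
Codon 7 GUU (Val): third position 4-fold.
Four-fold degenerate third positions: 5.

5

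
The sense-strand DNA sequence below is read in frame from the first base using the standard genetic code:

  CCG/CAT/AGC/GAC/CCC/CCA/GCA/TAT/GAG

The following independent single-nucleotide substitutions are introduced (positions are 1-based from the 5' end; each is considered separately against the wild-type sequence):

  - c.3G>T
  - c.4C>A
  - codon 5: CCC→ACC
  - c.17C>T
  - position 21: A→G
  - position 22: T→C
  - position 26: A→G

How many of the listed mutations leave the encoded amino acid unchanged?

Codon 1: CCG (Pro) → CCT (Pro) — synonymous.
Codon 2: CAT (His) → AAT (Asn) — missense.
Codon 5: CCC (Pro) → ACC (Thr) — missense.
Codon 6: CCA (Pro) → CTA (Leu) — missense.
Codon 7: GCA (Ala) → GCG (Ala) — synonymous.
Codon 8: TAT (Tyr) → CAT (His) — missense.
Codon 9: GAG (Glu) → GGG (Gly) — missense.
Synonymous: 2 of 7.

2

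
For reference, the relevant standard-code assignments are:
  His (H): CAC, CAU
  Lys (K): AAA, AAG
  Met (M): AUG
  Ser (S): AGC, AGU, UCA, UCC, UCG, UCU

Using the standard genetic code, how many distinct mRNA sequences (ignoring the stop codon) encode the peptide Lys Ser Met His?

24

Lys: 2 codons.
Ser: 6 codons.
Met: 1 codon.
His: 2 codons.
2 × 6 × 1 × 2 = 24.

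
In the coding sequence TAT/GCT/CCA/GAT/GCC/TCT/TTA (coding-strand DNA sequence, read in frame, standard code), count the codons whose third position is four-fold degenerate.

4

Codon 1 TAT (Tyr): third position 2-fold.
Codon 2 GCT (Ala): third position 4-fold.
Codon 3 CCA (Pro): third position 4-fold.
Codon 4 GAT (Asp): third position 2-fold.
Codon 5 GCC (Ala): third position 4-fold.
Codon 6 TCT (Ser): third position 4-fold.
Codon 7 TTA (Leu): third position 2-fold.
Four-fold degenerate third positions: 4.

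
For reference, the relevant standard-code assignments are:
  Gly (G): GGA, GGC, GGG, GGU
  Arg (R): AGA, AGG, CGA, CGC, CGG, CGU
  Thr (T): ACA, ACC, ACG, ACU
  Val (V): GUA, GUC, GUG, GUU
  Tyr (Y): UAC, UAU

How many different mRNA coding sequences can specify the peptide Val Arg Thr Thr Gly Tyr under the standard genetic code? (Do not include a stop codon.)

3072

Val: 4 codons.
Arg: 6 codons.
Thr: 4 codons.
Thr: 4 codons.
Gly: 4 codons.
Tyr: 2 codons.
4 × 6 × 4 × 4 × 4 × 2 = 3072.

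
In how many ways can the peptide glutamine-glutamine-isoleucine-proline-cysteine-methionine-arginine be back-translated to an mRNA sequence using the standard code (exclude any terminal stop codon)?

576

Gln: 2 codons.
Gln: 2 codons.
Ile: 3 codons.
Pro: 4 codons.
Cys: 2 codons.
Met: 1 codon.
Arg: 6 codons.
2 × 2 × 3 × 4 × 2 × 1 × 6 = 576.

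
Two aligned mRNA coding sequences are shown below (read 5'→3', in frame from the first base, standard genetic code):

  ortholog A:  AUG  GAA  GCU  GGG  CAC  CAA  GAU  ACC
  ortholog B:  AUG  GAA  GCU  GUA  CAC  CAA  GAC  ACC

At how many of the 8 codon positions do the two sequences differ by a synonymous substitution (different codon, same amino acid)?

Codon 1: AUG Met / AUG Met — identical.
Codon 2: GAA Glu / GAA Glu — identical.
Codon 3: GCU Ala / GCU Ala — identical.
Codon 4: GGG Gly / GUA Val — nonsynonymous.
Codon 5: CAC His / CAC His — identical.
Codon 6: CAA Gln / CAA Gln — identical.
Codon 7: GAU Asp / GAC Asp — synonymous.
Codon 8: ACC Thr / ACC Thr — identical.
Synonymous differences: 1.

1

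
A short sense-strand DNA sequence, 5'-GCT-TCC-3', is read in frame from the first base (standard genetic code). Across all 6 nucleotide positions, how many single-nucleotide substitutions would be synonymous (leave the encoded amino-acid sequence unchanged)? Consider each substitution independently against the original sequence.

6

Codon 1 (GCT, Ala): 3 synonymous substitutions.
Codon 2 (TCC, Ser): 3 synonymous substitutions.
Total: 3 + 3 = 6.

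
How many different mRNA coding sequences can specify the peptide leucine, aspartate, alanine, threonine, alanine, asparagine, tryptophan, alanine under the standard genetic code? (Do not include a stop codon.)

6144

Leu: 6 codons.
Asp: 2 codons.
Ala: 4 codons.
Thr: 4 codons.
Ala: 4 codons.
Asn: 2 codons.
Trp: 1 codon.
Ala: 4 codons.
6 × 2 × 4 × 4 × 4 × 2 × 1 × 4 = 6144.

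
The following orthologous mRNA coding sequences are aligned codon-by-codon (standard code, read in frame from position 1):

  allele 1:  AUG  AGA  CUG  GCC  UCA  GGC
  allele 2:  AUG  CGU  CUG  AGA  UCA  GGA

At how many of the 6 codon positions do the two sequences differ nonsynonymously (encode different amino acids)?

1

Codon 1: AUG Met / AUG Met — identical.
Codon 2: AGA Arg / CGU Arg — synonymous.
Codon 3: CUG Leu / CUG Leu — identical.
Codon 4: GCC Ala / AGA Arg — nonsynonymous.
Codon 5: UCA Ser / UCA Ser — identical.
Codon 6: GGC Gly / GGA Gly — synonymous.
Nonsynonymous differences: 1.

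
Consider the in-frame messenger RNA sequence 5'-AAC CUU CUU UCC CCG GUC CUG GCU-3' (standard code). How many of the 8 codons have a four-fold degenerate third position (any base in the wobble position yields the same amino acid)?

7

Codon 1 AAC (Asn): third position 2-fold.
Codon 2 CUU (Leu): third position 4-fold.
Codon 3 CUU (Leu): third position 4-fold.
Codon 4 UCC (Ser): third position 4-fold.
Codon 5 CCG (Pro): third position 4-fold.
Codon 6 GUC (Val): third position 4-fold.
Codon 7 CUG (Leu): third position 4-fold.
Codon 8 GCU (Ala): third position 4-fold.
Four-fold degenerate third positions: 7.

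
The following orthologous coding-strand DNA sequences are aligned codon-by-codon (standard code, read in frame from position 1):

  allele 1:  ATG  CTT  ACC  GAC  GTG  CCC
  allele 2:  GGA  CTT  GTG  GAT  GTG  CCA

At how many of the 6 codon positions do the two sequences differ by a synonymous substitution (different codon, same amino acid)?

2

Codon 1: ATG Met / GGA Gly — nonsynonymous.
Codon 2: CTT Leu / CTT Leu — identical.
Codon 3: ACC Thr / GTG Val — nonsynonymous.
Codon 4: GAC Asp / GAT Asp — synonymous.
Codon 5: GTG Val / GTG Val — identical.
Codon 6: CCC Pro / CCA Pro — synonymous.
Synonymous differences: 2.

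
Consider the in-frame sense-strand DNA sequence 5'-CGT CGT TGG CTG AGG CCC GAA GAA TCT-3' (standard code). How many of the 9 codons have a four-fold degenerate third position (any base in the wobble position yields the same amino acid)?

Codon 1 CGT (Arg): third position 4-fold.
Codon 2 CGT (Arg): third position 4-fold.
Codon 3 TGG (Trp): third position 1-fold.
Codon 4 CTG (Leu): third position 4-fold.
Codon 5 AGG (Arg): third position 2-fold.
Codon 6 CCC (Pro): third position 4-fold.
Codon 7 GAA (Glu): third position 2-fold.
Codon 8 GAA (Glu): third position 2-fold.
Codon 9 TCT (Ser): third position 4-fold.
Four-fold degenerate third positions: 5.

5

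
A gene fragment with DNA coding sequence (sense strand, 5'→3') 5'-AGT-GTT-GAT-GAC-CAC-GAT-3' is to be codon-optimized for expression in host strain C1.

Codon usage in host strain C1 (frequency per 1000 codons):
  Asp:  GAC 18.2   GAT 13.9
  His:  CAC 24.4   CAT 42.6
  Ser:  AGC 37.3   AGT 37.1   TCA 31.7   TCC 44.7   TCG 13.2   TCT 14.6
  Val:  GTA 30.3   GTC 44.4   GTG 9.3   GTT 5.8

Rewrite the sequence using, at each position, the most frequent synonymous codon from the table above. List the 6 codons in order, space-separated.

Codon 1 (Ser): best is TCC at 44.7.
Codon 2 (Val): best is GTC at 44.4.
Codon 3 (Asp): best is GAC at 18.2.
Codon 4 (Asp): best is GAC at 18.2.
Codon 5 (His): best is CAT at 42.6.
Codon 6 (Asp): best is GAC at 18.2.

TCC GTC GAC GAC CAT GAC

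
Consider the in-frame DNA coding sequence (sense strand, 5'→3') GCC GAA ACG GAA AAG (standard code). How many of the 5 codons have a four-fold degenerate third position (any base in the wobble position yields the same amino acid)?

2

Codon 1 GCC (Ala): third position 4-fold.
Codon 2 GAA (Glu): third position 2-fold.
Codon 3 ACG (Thr): third position 4-fold.
Codon 4 GAA (Glu): third position 2-fold.
Codon 5 AAG (Lys): third position 2-fold.
Four-fold degenerate third positions: 2.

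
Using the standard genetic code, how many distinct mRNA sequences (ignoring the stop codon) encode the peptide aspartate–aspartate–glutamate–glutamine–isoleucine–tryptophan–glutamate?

96

Asp: 2 codons.
Asp: 2 codons.
Glu: 2 codons.
Gln: 2 codons.
Ile: 3 codons.
Trp: 1 codon.
Glu: 2 codons.
2 × 2 × 2 × 2 × 3 × 1 × 2 = 96.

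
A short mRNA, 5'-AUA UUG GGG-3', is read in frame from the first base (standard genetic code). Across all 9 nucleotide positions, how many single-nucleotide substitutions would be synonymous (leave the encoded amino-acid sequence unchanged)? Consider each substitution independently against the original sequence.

Codon 1 (AUA, Ile): 2 synonymous substitutions.
Codon 2 (UUG, Leu): 2 synonymous substitutions.
Codon 3 (GGG, Gly): 3 synonymous substitutions.
Total: 2 + 2 + 3 = 7.

7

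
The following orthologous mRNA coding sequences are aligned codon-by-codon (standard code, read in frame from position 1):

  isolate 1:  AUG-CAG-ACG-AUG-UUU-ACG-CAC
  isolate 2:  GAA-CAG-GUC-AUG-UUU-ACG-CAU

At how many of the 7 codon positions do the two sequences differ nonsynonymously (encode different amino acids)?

Codon 1: AUG Met / GAA Glu — nonsynonymous.
Codon 2: CAG Gln / CAG Gln — identical.
Codon 3: ACG Thr / GUC Val — nonsynonymous.
Codon 4: AUG Met / AUG Met — identical.
Codon 5: UUU Phe / UUU Phe — identical.
Codon 6: ACG Thr / ACG Thr — identical.
Codon 7: CAC His / CAU His — synonymous.
Nonsynonymous differences: 2.

2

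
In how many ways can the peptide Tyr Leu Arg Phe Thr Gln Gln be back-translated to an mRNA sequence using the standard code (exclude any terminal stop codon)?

2304

Tyr: 2 codons.
Leu: 6 codons.
Arg: 6 codons.
Phe: 2 codons.
Thr: 4 codons.
Gln: 2 codons.
Gln: 2 codons.
2 × 6 × 6 × 2 × 4 × 2 × 2 = 2304.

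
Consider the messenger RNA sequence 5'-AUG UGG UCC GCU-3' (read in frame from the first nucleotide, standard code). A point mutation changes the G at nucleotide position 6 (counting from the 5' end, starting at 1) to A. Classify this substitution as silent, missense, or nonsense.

nonsense

Position 6 falls in codon 2: UGG → Trp.
After the substitution the codon is UGA → Stop.
The new codon is a stop codon, so this is a nonsense mutation.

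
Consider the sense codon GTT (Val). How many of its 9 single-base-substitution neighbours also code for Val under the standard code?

3

Position 1: none → 0 synonymous.
Position 2: none → 0 synonymous.
Position 3: GTC, GTA, GTG → 3 synonymous.
Total: 0 + 0 + 3 = 3.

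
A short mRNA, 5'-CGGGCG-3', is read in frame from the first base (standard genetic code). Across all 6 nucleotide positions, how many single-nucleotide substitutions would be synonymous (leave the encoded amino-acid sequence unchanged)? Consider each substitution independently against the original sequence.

Codon 1 (CGG, Arg): 4 synonymous substitutions.
Codon 2 (GCG, Ala): 3 synonymous substitutions.
Total: 4 + 3 = 7.

7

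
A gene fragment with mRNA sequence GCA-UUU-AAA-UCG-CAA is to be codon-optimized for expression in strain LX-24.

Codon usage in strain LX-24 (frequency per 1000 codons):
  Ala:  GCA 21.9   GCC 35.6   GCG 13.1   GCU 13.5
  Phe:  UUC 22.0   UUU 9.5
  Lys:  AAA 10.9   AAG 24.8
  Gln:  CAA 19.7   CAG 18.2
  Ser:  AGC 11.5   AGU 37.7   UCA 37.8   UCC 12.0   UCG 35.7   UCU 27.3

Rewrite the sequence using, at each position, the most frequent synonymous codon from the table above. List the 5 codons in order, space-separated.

GCC UUC AAG UCA CAA

Codon 1 (Ala): best is GCC at 35.6.
Codon 2 (Phe): best is UUC at 22.0.
Codon 3 (Lys): best is AAG at 24.8.
Codon 4 (Ser): best is UCA at 37.8.
Codon 5 (Gln): best is CAA at 19.7.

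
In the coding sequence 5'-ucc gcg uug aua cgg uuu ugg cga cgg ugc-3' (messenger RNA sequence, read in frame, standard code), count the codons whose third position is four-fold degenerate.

Codon 1 UCC (Ser): third position 4-fold.
Codon 2 GCG (Ala): third position 4-fold.
Codon 3 UUG (Leu): third position 2-fold.
Codon 4 AUA (Ile): third position 3-fold.
Codon 5 CGG (Arg): third position 4-fold.
Codon 6 UUU (Phe): third position 2-fold.
Codon 7 UGG (Trp): third position 1-fold.
Codon 8 CGA (Arg): third position 4-fold.
Codon 9 CGG (Arg): third position 4-fold.
Codon 10 UGC (Cys): third position 2-fold.
Four-fold degenerate third positions: 5.

5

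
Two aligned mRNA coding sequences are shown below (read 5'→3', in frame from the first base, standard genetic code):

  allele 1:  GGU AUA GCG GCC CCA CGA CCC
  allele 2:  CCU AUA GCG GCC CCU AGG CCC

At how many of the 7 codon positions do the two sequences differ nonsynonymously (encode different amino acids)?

1

Codon 1: GGU Gly / CCU Pro — nonsynonymous.
Codon 2: AUA Ile / AUA Ile — identical.
Codon 3: GCG Ala / GCG Ala — identical.
Codon 4: GCC Ala / GCC Ala — identical.
Codon 5: CCA Pro / CCU Pro — synonymous.
Codon 6: CGA Arg / AGG Arg — synonymous.
Codon 7: CCC Pro / CCC Pro — identical.
Nonsynonymous differences: 1.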